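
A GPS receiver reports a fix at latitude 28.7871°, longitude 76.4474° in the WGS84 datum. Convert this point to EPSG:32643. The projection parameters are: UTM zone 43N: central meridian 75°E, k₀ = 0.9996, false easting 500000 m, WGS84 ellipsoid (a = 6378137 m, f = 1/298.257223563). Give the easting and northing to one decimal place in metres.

E 641272.7 m, N 3185257.9 m

Zone 43 central meridian λ₀ = 6×43 − 183 = 75°; Δλ = +1.4474°.
Transverse Mercator on WGS84 with k₀ = 0.9996 gives E = 641272.686 m, N = 3185257.904 m.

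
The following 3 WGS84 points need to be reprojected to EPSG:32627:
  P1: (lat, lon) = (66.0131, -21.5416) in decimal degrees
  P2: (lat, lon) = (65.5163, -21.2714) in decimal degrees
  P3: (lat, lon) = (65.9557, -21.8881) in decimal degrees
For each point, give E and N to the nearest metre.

P1: E 475431 m, N 7321476 m; P2: E 487449 m, N 7266024 m; P3: E 459623 m, N 7315258 m

UTM zone 27N: λ₀ = -21°, k₀ = 0.9996.
P1 (66.0131°, -21.5416°) → (475431.490, 7321476.301) m.
P2 (65.5163°, -21.2714°) → (487449.260, 7266024.239) m.
P3 (65.9557°, -21.8881°) → (459623.361, 7315258.035) m.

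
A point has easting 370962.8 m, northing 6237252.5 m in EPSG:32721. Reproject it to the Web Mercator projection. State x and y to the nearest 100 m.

x -6500700 m, y -4028500 m

Unproject from UTM 21S (λ₀ = -57°) → φ = -33.99739966°, λ = -58.39720049°.
Web Mercator (R = 6378137 m): x = -6500746.623 m, y = -4028452.870 m.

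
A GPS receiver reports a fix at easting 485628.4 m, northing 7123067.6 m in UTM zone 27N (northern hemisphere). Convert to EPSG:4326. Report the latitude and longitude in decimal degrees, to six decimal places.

Zone 27N: λ₀ = -21°, k₀ = 0.9996, false easting 500000 m.
Meridian distance M = (N − FN)/k₀ = 7125918.0 m.
Inverse transverse Mercator on WGS84 gives φ = 64.23350002°, λ = -21.29630053°.

lat 64.233500°, lon -21.296301°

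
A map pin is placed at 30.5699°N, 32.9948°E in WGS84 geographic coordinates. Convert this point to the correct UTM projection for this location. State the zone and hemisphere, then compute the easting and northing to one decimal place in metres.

Longitude 32.9948° lies in the 6° band [30°, 36°), giving zone 36; latitude is north of the equator, so 36N.
Zone 36 central meridian λ₀ = 6×36 − 183 = 33°; Δλ = -0.0052°.
Transverse Mercator on WGS84 with k₀ = 0.9996 gives E = 499501.362 m, N = 3381937.647 m.

Zone 36N: E 499501.4 m, N 3381937.6 m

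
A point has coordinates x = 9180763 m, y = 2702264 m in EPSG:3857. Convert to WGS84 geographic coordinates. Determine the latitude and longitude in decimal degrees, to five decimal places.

lat 23.57960°, lon 82.47220°

R = 6378137 m. λ = x/R = 82.47219723°.
φ = 2·arctan(exp(y/R)) − 90° = 2·arctan(1.52757) − 90° = 23.57960350°.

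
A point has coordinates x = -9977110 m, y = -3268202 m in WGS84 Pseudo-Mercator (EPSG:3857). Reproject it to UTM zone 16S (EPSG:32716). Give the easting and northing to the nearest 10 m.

E 242130 m, N 6883130 m

Web Mercator inverse (R = 6378137 m) → φ = -28.15240344°, λ = -89.62590404°.
UTM 16S forward: E = 242128.209 m, N = 6883125.592 m.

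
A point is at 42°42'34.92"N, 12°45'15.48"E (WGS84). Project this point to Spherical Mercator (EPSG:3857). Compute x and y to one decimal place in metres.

Web Mercator is spherical with R = a = 6378137 m.
x = R·λ = 6378137 × 0.222604529 = 1419802.181 m.
y = R·ln tan(π/4 + φ/2) = 6378137 × 0.825929123 = 5267889.097 m.

x 1419802.2 m, y 5267889.1 m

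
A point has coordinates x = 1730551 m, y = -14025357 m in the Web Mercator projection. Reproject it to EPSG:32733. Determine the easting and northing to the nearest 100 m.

Web Mercator inverse (R = 6378137 m) → φ = -77.34159960°, λ = 15.54580413°.
UTM 33S forward: E = 513351.622 m, N = 1415044.434 m.

E 513400 m, N 1415000 m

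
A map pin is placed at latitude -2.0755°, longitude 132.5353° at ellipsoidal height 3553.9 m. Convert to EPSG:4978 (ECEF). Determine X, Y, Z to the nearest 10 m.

X -4311490 m, Y 4699350 m, Z -229580 m

WGS84: a = 6378137 m, e² = 0.006694380; N(φ) = a/√(1−e²sin²φ) = 6378165.002 m.
X = (N+h)·cosφ·cosλ = -4311494.475 m; Y = (N+h)·cosφ·sinλ = 4699354.614 m; Z = (N(1−e²)+h)·sinφ = -229576.439 m.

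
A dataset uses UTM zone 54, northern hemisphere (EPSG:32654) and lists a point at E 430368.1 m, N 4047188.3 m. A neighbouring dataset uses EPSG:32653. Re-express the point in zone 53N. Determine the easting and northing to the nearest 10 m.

UTM 54N → geographic: φ = 36.56759985°, λ = 140.22180006°.
UTM 53N (λ₀ = 135°) forward: E = 967421.799 m, N = 4059616.718 m.

E 967420 m, N 4059620 m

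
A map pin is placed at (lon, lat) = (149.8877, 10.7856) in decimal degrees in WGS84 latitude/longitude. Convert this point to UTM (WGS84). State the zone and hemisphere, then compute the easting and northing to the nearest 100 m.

Longitude 149.8877° lies in the 6° band [144°, 150°), giving zone 55; latitude is north of the equator, so 55N.
Zone 55 central meridian λ₀ = 6×55 − 183 = 147°; Δλ = +2.8877°.
Transverse Mercator on WGS84 with k₀ = 0.9996 gives E = 815814.422 m, N = 1193763.539 m.

Zone 55N: E 815800 m, N 1193800 m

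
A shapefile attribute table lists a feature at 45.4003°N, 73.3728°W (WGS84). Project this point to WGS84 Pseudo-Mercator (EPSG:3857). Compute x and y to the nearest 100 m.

x -8167800 m, y 5684800 m

Web Mercator is spherical with R = a = 6378137 m.
x = R·λ = 6378137 × -1.280596941 = -8167822.734 m.
y = R·ln tan(π/4 + φ/2) = 6378137 × 0.891288823 = 5684762.219 m.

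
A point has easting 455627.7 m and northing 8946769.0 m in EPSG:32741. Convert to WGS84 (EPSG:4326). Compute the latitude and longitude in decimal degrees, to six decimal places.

lat -9.527800°, lon 62.595700°

Zone 41S: λ₀ = 63°, k₀ = 0.9996, false easting 500000 m, false northing 10000000 m.
Meridian distance M = (N − FN)/k₀ = -1053652.5 m.
Inverse transverse Mercator on WGS84 gives φ = -9.52779966°, λ = 62.59569991°.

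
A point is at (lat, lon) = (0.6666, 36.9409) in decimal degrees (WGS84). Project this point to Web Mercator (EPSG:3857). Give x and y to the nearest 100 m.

x 4112200 m, y 74200 m

Web Mercator is spherical with R = a = 6378137 m.
x = R·λ = 6378137 × 0.644740334 = 4112242.177 m.
y = R·ln tan(π/4 + φ/2) = 6378137 × 0.011634627 = 74207.247 m.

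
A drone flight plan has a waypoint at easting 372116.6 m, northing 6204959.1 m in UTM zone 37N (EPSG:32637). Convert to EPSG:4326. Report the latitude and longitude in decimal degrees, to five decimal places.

Zone 37N: λ₀ = 39°, k₀ = 0.9996, false easting 500000 m.
Meridian distance M = (N − FN)/k₀ = 6207442.1 m.
Inverse transverse Mercator on WGS84 gives φ = 55.97290015°, λ = 36.95079943°.

lat 55.97290°, lon 36.95080°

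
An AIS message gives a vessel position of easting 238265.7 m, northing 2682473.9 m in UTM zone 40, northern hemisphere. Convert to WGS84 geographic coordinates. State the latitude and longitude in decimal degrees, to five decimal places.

lat 24.23330°, lon 54.42260°

Zone 40N: λ₀ = 57°, k₀ = 0.9996, false easting 500000 m.
Meridian distance M = (N − FN)/k₀ = 2683547.3 m.
Inverse transverse Mercator on WGS84 gives φ = 24.23329998°, λ = 54.42259997°.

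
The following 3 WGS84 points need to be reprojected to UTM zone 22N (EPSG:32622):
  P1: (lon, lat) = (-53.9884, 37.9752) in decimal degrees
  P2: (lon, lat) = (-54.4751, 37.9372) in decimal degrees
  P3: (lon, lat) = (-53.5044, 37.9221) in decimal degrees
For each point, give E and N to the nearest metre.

UTM zone 22N: λ₀ = -51°, k₀ = 0.9996.
P1 (37.9752°, -53.9884°) → (237508.969, 4207277.705) m.
P2 (37.9372°, -54.4751°) → (194589.401, 4204545.394) m.
P3 (37.9221°, -53.5044°) → (279870.674, 4200129.723) m.

P1: E 237509 m, N 4207278 m; P2: E 194589 m, N 4204545 m; P3: E 279871 m, N 4200130 m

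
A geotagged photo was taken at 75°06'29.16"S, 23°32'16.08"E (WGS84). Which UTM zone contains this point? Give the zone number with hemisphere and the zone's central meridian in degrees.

UTM zone = ⌊(λ + 180)/6⌋ + 1; 23.5378° ∈ [18°, 24°) → zone 34.
Hemisphere: S (φ < 0).
Central meridian λ₀ = 6×34 − 183 = 21°.

Zone 34S, central meridian 21°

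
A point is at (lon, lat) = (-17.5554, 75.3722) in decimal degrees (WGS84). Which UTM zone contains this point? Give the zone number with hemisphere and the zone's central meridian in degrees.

Zone 28N, central meridian -15°

UTM zone = ⌊(λ + 180)/6⌋ + 1; -17.5554° ∈ [-18°, -12°) → zone 28.
Hemisphere: N (φ ≥ 0).
Central meridian λ₀ = 6×28 − 183 = -15°.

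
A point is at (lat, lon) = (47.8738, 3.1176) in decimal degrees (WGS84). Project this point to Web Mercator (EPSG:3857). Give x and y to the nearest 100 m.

Web Mercator is spherical with R = a = 6378137 m.
x = R·λ = 6378137 × 0.054412385 = 347049.644 m.
y = R·ln tan(π/4 + φ/2) = 6378137 × 0.954179139 = 6085885.272 m.

x 347000 m, y 6085900 m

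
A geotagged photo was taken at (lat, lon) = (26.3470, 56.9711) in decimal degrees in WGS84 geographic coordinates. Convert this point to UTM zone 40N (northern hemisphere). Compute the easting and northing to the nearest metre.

Zone 40 central meridian λ₀ = 6×40 − 183 = 57°; Δλ = -0.0289°.
Transverse Mercator on WGS84 with k₀ = 0.9996 gives E = 497116.305 m, N = 2914113.142 m.

E 497116 m, N 2914113 m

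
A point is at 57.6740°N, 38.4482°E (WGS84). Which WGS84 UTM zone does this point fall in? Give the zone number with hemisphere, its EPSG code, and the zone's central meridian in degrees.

UTM zone = ⌊(λ + 180)/6⌋ + 1; 38.4482° ∈ [36°, 42°) → zone 37.
Hemisphere: N (φ ≥ 0).
Central meridian λ₀ = 6×37 − 183 = 39°.
EPSG code: 32637.

Zone 37N (EPSG:32637), central meridian 39°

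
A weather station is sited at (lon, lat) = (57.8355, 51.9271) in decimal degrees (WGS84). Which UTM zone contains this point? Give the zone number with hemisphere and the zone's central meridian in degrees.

Zone 40N, central meridian 57°

UTM zone = ⌊(λ + 180)/6⌋ + 1; 57.8355° ∈ [54°, 60°) → zone 40.
Hemisphere: N (φ ≥ 0).
Central meridian λ₀ = 6×40 − 183 = 57°.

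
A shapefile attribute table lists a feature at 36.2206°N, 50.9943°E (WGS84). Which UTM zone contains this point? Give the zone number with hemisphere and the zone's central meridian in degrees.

Zone 39N, central meridian 51°

UTM zone = ⌊(λ + 180)/6⌋ + 1; 50.9943° ∈ [48°, 54°) → zone 39.
Hemisphere: N (φ ≥ 0).
Central meridian λ₀ = 6×39 − 183 = 51°.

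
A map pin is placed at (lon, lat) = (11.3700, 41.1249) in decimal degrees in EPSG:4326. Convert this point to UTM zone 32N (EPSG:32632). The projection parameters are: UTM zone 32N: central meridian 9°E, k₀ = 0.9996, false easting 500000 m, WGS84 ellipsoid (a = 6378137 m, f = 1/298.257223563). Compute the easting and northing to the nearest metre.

E 698952 m, N 4555329 m

Zone 32 central meridian λ₀ = 6×32 − 183 = 9°; Δλ = +2.3700°.
Transverse Mercator on WGS84 with k₀ = 0.9996 gives E = 698951.651 m, N = 4555329.408 m.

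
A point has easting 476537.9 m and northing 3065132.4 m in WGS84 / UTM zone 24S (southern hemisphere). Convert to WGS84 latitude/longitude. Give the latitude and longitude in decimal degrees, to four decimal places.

Zone 24S: λ₀ = -39°, k₀ = 0.9996, false easting 500000 m, false northing 10000000 m.
Meridian distance M = (N − FN)/k₀ = -6937642.7 m.
Inverse transverse Mercator on WGS84 gives φ = -62.54400042°, λ = -39.45610000°.

lat -62.5440°, lon -39.4561°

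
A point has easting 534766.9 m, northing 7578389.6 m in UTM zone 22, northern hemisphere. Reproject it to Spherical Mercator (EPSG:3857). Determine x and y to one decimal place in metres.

Unproject from UTM 22N (λ₀ = -51°) → φ = 68.31649964°, λ = -50.15679907°.
Web Mercator (R = 6378137 m): x = -5583429.332 m, y = 10541698.888 m.

x -5583429.3 m, y 10541698.9 m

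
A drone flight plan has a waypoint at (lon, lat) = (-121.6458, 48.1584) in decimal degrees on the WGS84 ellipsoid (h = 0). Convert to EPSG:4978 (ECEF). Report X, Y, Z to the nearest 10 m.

WGS84: a = 6378137 m, e² = 0.006694380; N(φ) = a/√(1−e²sin²φ) = 6390019.000 m.
X = (N+h)·cosφ·cosλ = -2236450.395 m; Y = (N+h)·cosφ·sinλ = -3628795.454 m; Z = (N(1−e²)+h)·sinφ = 4728643.480 m.

X -2236450 m, Y -3628800 m, Z 4728640 m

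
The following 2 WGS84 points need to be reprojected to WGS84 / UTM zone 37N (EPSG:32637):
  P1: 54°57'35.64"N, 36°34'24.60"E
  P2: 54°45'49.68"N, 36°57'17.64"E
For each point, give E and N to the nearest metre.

UTM zone 37N: λ₀ = 39°, k₀ = 0.9996.
P1 (54.9599°, 36.5735°) → (344641.396, 6093023.303) m.
P2 (54.7638°, 36.9549°) → (368419.897, 6070426.215) m.

P1: E 344641 m, N 6093023 m; P2: E 368420 m, N 6070426 m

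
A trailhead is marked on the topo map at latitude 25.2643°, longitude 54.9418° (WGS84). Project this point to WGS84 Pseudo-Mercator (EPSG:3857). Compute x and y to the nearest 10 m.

Web Mercator is spherical with R = a = 6378137 m.
x = R·λ = 6378137 × 0.958915307 = 6116093.199 m.
y = R·ln tan(π/4 + φ/2) = 6378137 × 0.455970608 = 2908243.005 m.

x 6116090 m, y 2908240 m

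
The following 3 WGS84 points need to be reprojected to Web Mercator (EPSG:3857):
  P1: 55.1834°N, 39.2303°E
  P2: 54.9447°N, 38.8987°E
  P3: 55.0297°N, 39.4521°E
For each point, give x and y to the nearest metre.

Web Mercator: x = R·λ, y = R·ln tan(π/4+φ/2), R = 6378137 m.
P1 (55.1834°, 39.2303°) → (4367097.020, 7397541.981) m.
P2 (54.9447°, 38.8987°) → (4330183.477, 7351140.899) m.
P3 (55.0297°, 39.4521°) → (4391787.683, 7367632.412) m.

P1: x 4367097 m, y 7397542 m; P2: x 4330183 m, y 7351141 m; P3: x 4391788 m, y 7367632 m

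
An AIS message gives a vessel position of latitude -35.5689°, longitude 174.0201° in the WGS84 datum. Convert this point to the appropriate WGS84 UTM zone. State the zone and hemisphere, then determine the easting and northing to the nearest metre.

Longitude 174.0201° lies in the 6° band [174°, 180°), giving zone 60; latitude is south of the equator, so 60S.
Zone 60 central meridian λ₀ = 6×60 − 183 = 177°; Δλ = -2.9799°.
Transverse Mercator on WGS84 with k₀ = 0.9996 gives E = 229934.926 m, N = 6059777.859 m.

Zone 60S: E 229935 m, N 6059778 m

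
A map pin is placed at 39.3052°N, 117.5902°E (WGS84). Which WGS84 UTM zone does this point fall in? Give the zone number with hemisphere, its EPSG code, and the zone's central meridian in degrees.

UTM zone = ⌊(λ + 180)/6⌋ + 1; 117.5902° ∈ [114°, 120°) → zone 50.
Hemisphere: N (φ ≥ 0).
Central meridian λ₀ = 6×50 − 183 = 117°.
EPSG code: 32650.

Zone 50N (EPSG:32650), central meridian 117°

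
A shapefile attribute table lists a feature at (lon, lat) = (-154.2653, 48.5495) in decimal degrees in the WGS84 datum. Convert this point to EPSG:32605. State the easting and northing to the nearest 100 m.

Zone 5 central meridian λ₀ = 6×5 − 183 = -153°; Δλ = -1.2653°.
Transverse Mercator on WGS84 with k₀ = 0.9996 gives E = 406621.916 m, N = 5378150.672 m.

E 406600 m, N 5378200 m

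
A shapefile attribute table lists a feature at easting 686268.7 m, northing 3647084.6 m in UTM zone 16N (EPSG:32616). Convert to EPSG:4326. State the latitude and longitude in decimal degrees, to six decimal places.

lat 32.946200°, lon -85.007400°

Zone 16N: λ₀ = -87°, k₀ = 0.9996, false easting 500000 m.
Meridian distance M = (N − FN)/k₀ = 3648544.0 m.
Inverse transverse Mercator on WGS84 gives φ = 32.94619957°, λ = -85.00740039°.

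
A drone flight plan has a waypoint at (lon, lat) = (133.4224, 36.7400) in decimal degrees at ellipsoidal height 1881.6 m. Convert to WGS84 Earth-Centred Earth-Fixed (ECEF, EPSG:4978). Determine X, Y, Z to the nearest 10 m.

WGS84: a = 6378137 m, e² = 0.006694380; N(φ) = a/√(1−e²sin²φ) = 6385789.899 m.
X = (N+h)·cosφ·cosλ = -3518526.326 m; Y = (N+h)·cosφ·sinλ = 3717824.656 m; Z = (N(1−e²)+h)·sinφ = 3795435.913 m.

X -3518530 m, Y 3717820 m, Z 3795440 m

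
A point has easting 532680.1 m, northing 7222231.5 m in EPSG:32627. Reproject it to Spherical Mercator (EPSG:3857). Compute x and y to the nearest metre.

x -2260209 m, y 9640581 m

Unproject from UTM 27N (λ₀ = -21°) → φ = 65.12200020°, λ = -20.30380082°.
Web Mercator (R = 6378137 m): x = -2260208.769 m, y = 9640580.513 m.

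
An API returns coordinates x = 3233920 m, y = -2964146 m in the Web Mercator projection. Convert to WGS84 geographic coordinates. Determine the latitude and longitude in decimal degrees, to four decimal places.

lat -25.7176°, lon 29.0508°

R = 6378137 m. λ = x/R = 29.05079764°.
φ = 2·arctan(exp(y/R)) − 90° = 2·arctan(0.62830) − 90° = -25.71759736°.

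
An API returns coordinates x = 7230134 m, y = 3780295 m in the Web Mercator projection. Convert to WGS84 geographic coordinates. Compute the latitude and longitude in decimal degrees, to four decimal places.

lat 32.1293°, lon 64.9494°

R = 6378137 m. λ = x/R = 64.94939878°.
φ = 2·arctan(exp(y/R)) − 90° = 2·arctan(1.80886) − 90° = 32.12929807°.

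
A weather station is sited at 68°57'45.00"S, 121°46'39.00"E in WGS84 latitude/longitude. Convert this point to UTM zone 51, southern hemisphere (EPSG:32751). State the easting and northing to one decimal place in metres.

E 451026.5 m, N 2349331.6 m

Zone 51 central meridian λ₀ = 6×51 − 183 = 123°; Δλ = -1.2225°.
Transverse Mercator on WGS84 with k₀ = 0.9996 gives E = 451026.535 m, N = 2349331.606 m.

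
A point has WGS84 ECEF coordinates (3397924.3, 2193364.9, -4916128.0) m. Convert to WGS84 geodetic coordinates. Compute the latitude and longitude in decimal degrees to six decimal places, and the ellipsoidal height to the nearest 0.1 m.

lat -50.745600°, lon 32.842299°, h 571.4 m

λ = atan2(Y, X) = 32.84229938°; p = √(X²+Y²) = 4044346.6 m.
Bowring's method on WGS84 (a = 6378137 m, b = 6356752.314 m) gives φ = -50.74560034°, h = 571.431 m.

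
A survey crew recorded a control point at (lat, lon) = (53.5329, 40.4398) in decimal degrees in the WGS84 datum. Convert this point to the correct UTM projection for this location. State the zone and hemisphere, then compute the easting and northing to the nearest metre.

Longitude 40.4398° lies in the 6° band [36°, 42°), giving zone 37; latitude is north of the equator, so 37N.
Zone 37 central meridian λ₀ = 6×37 − 183 = 39°; Δλ = +1.4398°.
Transverse Mercator on WGS84 with k₀ = 0.9996 gives E = 595428.656 m, N = 5932518.268 m.

Zone 37N: E 595429 m, N 5932518 m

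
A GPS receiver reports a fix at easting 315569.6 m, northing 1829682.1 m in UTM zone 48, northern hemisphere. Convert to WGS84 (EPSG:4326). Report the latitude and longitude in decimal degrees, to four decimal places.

lat 16.5420°, lon 103.2717°

Zone 48N: λ₀ = 105°, k₀ = 0.9996, false easting 500000 m.
Meridian distance M = (N − FN)/k₀ = 1830414.3 m.
Inverse transverse Mercator on WGS84 gives φ = 16.54200025°, λ = 103.27170021°.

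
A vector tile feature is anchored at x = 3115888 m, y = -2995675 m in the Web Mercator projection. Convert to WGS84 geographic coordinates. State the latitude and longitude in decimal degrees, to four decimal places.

R = 6378137 m. λ = x/R = 27.99049814°.
φ = 2·arctan(exp(y/R)) − 90° = 2·arctan(0.62520) − 90° = -25.97249718°.

lat -25.9725°, lon 27.9905°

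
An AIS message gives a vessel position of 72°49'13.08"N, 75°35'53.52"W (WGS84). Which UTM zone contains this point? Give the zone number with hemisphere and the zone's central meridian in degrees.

Zone 18N, central meridian -75°

UTM zone = ⌊(λ + 180)/6⌋ + 1; -75.5982° ∈ [-78°, -72°) → zone 18.
Hemisphere: N (φ ≥ 0).
Central meridian λ₀ = 6×18 − 183 = -75°.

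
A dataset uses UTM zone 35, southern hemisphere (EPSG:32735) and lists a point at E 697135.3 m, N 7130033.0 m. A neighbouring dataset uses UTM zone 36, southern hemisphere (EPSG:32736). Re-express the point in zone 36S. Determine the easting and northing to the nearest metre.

UTM 35S → geographic: φ = -25.93500005°, λ = 28.96850008°.
UTM 36S (λ₀ = 33°) forward: E = 96107.932 m, N = 7125293.113 m.

E 96108 m, N 7125293 m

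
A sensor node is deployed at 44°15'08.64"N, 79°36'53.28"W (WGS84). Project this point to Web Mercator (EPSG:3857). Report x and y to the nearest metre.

Web Mercator is spherical with R = a = 6378137 m.
x = R·λ = 6378137 × -1.389540393 = -8862678.996 m.
y = R·ln tan(π/4 + φ/2) = 6378137 × 0.863039648 = 5504585.109 m.

x -8862679 m, y 5504585 m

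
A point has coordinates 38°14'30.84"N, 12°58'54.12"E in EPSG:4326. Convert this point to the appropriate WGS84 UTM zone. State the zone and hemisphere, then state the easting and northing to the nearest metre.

Longitude 12.9817° lies in the 6° band [12°, 18°), giving zone 33; latitude is north of the equator, so 33N.
Zone 33 central meridian λ₀ = 6×33 − 183 = 15°; Δλ = -2.0183°.
Transverse Mercator on WGS84 with k₀ = 0.9996 gives E = 323373.682 m, N = 4234580.935 m.

Zone 33N: E 323374 m, N 4234581 m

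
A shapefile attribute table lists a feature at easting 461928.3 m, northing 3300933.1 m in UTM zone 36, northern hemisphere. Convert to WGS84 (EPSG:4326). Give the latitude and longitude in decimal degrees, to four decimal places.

lat 29.8383°, lon 32.6059°

Zone 36N: λ₀ = 33°, k₀ = 0.9996, false easting 500000 m.
Meridian distance M = (N − FN)/k₀ = 3302254.0 m.
Inverse transverse Mercator on WGS84 gives φ = 29.83830045°, λ = 32.60589954°.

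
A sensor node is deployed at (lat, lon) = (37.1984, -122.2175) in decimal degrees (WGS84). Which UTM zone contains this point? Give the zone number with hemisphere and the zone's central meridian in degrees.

UTM zone = ⌊(λ + 180)/6⌋ + 1; -122.2175° ∈ [-126°, -120°) → zone 10.
Hemisphere: N (φ ≥ 0).
Central meridian λ₀ = 6×10 − 183 = -123°.

Zone 10N, central meridian -123°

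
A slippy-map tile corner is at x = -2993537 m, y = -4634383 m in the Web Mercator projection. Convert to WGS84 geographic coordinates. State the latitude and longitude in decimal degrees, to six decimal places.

R = 6378137 m. λ = x/R = -26.89140041°.
φ = 2·arctan(exp(y/R)) − 90° = 2·arctan(0.48355) − 90° = -38.38799907°.

lat -38.387999°, lon -26.891400°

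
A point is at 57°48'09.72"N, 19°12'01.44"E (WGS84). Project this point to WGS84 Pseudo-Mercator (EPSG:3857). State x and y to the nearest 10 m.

x 2137380 m, y 7925980 m

Web Mercator is spherical with R = a = 6378137 m.
x = R·λ = 6378137 × 0.335110198 = 2137378.751 m.
y = R·ln tan(π/4 + φ/2) = 6378137 × 1.242680217 = 7925984.669 m.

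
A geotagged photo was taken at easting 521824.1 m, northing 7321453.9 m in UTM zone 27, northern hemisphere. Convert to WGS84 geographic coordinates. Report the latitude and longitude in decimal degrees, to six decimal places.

Zone 27N: λ₀ = -21°, k₀ = 0.9996, false easting 500000 m.
Meridian distance M = (N − FN)/k₀ = 7324383.7 m.
Inverse transverse Mercator on WGS84 gives φ = 66.01309980°, λ = -20.51890011°.

lat 66.013100°, lon -20.518900°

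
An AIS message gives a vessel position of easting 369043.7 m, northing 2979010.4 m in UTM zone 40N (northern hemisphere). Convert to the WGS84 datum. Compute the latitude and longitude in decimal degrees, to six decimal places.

Zone 40N: λ₀ = 57°, k₀ = 0.9996, false easting 500000 m.
Meridian distance M = (N − FN)/k₀ = 2980202.5 m.
Inverse transverse Mercator on WGS84 gives φ = 26.92679997°, λ = 55.68100033°.

lat 26.926800°, lon 55.681000°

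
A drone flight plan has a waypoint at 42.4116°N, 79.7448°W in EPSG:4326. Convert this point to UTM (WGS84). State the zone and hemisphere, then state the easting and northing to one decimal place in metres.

Zone 17N: E 603280.8 m, N 4696240.4 m

Longitude -79.7448° lies in the 6° band [-84°, -78°), giving zone 17; latitude is north of the equator, so 17N.
Zone 17 central meridian λ₀ = 6×17 − 183 = -81°; Δλ = +1.2552°.
Transverse Mercator on WGS84 with k₀ = 0.9996 gives E = 603280.845 m, N = 4696240.422 m.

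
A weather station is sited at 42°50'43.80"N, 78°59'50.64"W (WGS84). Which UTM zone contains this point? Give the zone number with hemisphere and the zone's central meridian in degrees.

UTM zone = ⌊(λ + 180)/6⌋ + 1; -78.9974° ∈ [-84°, -78°) → zone 17.
Hemisphere: N (φ ≥ 0).
Central meridian λ₀ = 6×17 − 183 = -81°.

Zone 17N, central meridian -81°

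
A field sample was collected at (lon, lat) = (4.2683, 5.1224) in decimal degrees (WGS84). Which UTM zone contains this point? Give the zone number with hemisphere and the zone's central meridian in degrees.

UTM zone = ⌊(λ + 180)/6⌋ + 1; 4.2683° ∈ [0°, 6°) → zone 31.
Hemisphere: N (φ ≥ 0).
Central meridian λ₀ = 6×31 − 183 = 3°.

Zone 31N, central meridian 3°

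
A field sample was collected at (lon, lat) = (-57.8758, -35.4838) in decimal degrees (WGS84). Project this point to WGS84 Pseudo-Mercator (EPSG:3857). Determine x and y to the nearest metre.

Web Mercator is spherical with R = a = 6378137 m.
x = R·λ = 6378137 × -1.010123267 = -6442704.585 m.
y = R·ln tan(π/4 + φ/2) = 6378137 × -0.663175399 = -4229823.551 m.

x -6442705 m, y -4229824 m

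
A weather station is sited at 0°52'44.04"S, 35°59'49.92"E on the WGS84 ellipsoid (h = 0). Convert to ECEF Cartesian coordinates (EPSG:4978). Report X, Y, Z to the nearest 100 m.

X 5159600 m, Y 3748300 m, Z -97200 m

WGS84: a = 6378137 m, e² = 0.006694380; N(φ) = a/√(1−e²sin²φ) = 6378142.023 m.
X = (N+h)·cosφ·cosλ = 5159601.390 m; Y = (N+h)·cosφ·sinλ = 3748284.606 m; Z = (N(1−e²)+h)·sinφ = -97179.996 m.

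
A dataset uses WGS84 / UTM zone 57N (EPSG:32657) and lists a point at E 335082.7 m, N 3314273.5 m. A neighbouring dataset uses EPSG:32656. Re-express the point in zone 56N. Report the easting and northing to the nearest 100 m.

UTM 57N → geographic: φ = 29.94819980°, λ = 157.29110038°.
UTM 56N (λ₀ = 153°) forward: E = 914277.046 m, N = 3320799.208 m.

E 914300 m, N 3320800 m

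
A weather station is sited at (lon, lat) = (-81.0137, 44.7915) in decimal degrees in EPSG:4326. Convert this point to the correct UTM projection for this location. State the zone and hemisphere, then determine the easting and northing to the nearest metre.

Zone 17N: E 498916 m, N 4959789 m

Longitude -81.0137° lies in the 6° band [-84°, -78°), giving zone 17; latitude is north of the equator, so 17N.
Zone 17 central meridian λ₀ = 6×17 − 183 = -81°; Δλ = -0.0137°.
Transverse Mercator on WGS84 with k₀ = 0.9996 gives E = 498916.322 m, N = 4959789.209 m.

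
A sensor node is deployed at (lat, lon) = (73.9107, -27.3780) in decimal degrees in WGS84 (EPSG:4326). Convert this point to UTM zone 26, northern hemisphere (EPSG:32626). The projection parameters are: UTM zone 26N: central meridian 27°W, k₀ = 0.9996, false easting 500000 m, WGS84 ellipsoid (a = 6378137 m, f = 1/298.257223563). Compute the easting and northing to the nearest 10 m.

Zone 26 central meridian λ₀ = 6×26 − 183 = -27°; Δλ = -0.3780°.
Transverse Mercator on WGS84 with k₀ = 0.9996 gives E = 488307.039 m, N = 8202112.566 m.

E 488310 m, N 8202110 m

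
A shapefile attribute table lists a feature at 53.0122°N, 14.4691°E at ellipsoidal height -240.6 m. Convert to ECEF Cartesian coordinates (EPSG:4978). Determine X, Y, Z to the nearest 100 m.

X 3723500 m, Y 960800 m, Z 5071200 m

WGS84: a = 6378137 m, e² = 0.006694380; N(φ) = a/√(1−e²sin²φ) = 6391801.845 m.
X = (N+h)·cosφ·cosλ = 3723482.625 m; Y = (N+h)·cosφ·sinλ = 960815.973 m; Z = (N(1−e²)+h)·sinφ = 5071168.286 m.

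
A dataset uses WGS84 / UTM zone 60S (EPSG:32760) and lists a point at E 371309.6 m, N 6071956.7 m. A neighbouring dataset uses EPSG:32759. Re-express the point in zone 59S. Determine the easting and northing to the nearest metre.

UTM 60S → geographic: φ = -35.48760030°, λ = 175.58129995°.
UTM 59S (λ₀ = 171°) forward: E = 915701.545 m, N = 6063221.596 m.

E 915702 m, N 6063222 m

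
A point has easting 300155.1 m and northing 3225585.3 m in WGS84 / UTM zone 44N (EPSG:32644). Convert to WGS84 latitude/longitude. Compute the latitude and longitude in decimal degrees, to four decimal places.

lat 29.1431°, lon 78.9456°

Zone 44N: λ₀ = 81°, k₀ = 0.9996, false easting 500000 m.
Meridian distance M = (N − FN)/k₀ = 3226876.1 m.
Inverse transverse Mercator on WGS84 gives φ = 29.14309977°, λ = 78.94559973°.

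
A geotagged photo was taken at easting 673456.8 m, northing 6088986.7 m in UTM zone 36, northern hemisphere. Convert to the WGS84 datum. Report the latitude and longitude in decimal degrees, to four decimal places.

lat 54.9177°, lon 35.7064°

Zone 36N: λ₀ = 33°, k₀ = 0.9996, false easting 500000 m.
Meridian distance M = (N − FN)/k₀ = 6091423.3 m.
Inverse transverse Mercator on WGS84 gives φ = 54.91770022°, λ = 35.70640078°.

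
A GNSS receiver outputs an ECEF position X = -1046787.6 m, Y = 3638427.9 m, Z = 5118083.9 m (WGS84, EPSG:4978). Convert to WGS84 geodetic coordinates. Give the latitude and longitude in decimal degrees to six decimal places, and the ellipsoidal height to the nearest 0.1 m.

λ = atan2(Y, X) = 106.05070001°; p = √(X²+Y²) = 3786016.6 m.
Bowring's method on WGS84 (a = 6378137 m, b = 6356752.314 m) gives φ = 53.69219999°, h = 1924.971 m.

lat 53.692200°, lon 106.050700°, h 1925.0 m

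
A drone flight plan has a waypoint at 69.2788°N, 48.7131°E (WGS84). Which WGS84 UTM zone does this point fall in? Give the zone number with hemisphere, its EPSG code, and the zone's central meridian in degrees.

Zone 39N (EPSG:32639), central meridian 51°

UTM zone = ⌊(λ + 180)/6⌋ + 1; 48.7131° ∈ [48°, 54°) → zone 39.
Hemisphere: N (φ ≥ 0).
Central meridian λ₀ = 6×39 − 183 = 51°.
EPSG code: 32639.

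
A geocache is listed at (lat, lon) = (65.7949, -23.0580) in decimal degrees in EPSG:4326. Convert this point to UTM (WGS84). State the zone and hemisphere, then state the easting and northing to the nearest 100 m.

Longitude -23.0580° lies in the 6° band [-24°, -18°), giving zone 27; latitude is north of the equator, so 27N.
Zone 27 central meridian λ₀ = 6×27 − 183 = -21°; Δλ = -2.0580°.
Transverse Mercator on WGS84 with k₀ = 0.9996 gives E = 405858.340 m, N = 7298591.634 m.

Zone 27N: E 405900 m, N 7298600 m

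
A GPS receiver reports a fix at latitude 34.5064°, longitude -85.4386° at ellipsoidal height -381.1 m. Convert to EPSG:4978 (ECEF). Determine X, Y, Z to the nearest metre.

WGS84: a = 6378137 m, e² = 0.006694380; N(φ) = a/√(1−e²sin²φ) = 6384999.334 m.
X = (N+h)·cosφ·cosλ = 418419.556 m; Y = (N+h)·cosφ·sinλ = -5244662.819 m; Z = (N(1−e²)+h)·sinφ = 3592661.124 m.

X 418420 m, Y -5244663 m, Z 3592661 m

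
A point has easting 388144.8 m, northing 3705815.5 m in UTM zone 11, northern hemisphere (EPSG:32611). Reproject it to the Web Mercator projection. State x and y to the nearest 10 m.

Unproject from UTM 11N (λ₀ = -117°) → φ = 33.48599966°, λ = -118.20399960°.
Web Mercator (R = 6378137 m): x = -13158409.045 m, y = 3959991.395 m.

x -13158410 m, y 3959990 m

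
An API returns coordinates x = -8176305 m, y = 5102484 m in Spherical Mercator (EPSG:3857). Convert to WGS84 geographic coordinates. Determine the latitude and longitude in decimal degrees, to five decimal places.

R = 6378137 m. λ = x/R = -73.44899749°.
φ = 2·arctan(exp(y/R)) − 90° = 2·arctan(2.22553) − 90° = 41.60829946°.

lat 41.60830°, lon -73.44900°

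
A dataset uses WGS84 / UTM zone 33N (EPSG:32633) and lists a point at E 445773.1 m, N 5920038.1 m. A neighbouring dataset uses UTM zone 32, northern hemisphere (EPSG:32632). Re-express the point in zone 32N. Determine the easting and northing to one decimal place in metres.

UTM 33N → geographic: φ = 53.42659973°, λ = 14.18389976°.
UTM 32N (λ₀ = 9°) forward: E = 844318.255 m, N = 5932251.827 m.

E 844318.3 m, N 5932251.8 m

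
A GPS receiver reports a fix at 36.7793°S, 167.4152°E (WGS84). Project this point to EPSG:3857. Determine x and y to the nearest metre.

Web Mercator is spherical with R = a = 6378137 m.
x = R·λ = 6378137 × 2.921946458 = 18636574.815 m.
y = R·ln tan(π/4 + φ/2) = 6378137 × -0.691171817 = -4408388.538 m.

x 18636575 m, y -4408389 m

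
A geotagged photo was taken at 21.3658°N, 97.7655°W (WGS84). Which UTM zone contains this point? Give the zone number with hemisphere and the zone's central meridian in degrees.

UTM zone = ⌊(λ + 180)/6⌋ + 1; -97.7655° ∈ [-102°, -96°) → zone 14.
Hemisphere: N (φ ≥ 0).
Central meridian λ₀ = 6×14 − 183 = -99°.

Zone 14N, central meridian -99°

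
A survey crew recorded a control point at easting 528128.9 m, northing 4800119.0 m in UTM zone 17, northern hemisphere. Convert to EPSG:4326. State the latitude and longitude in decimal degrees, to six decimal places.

Zone 17N: λ₀ = -81°, k₀ = 0.9996, false easting 500000 m.
Meridian distance M = (N − FN)/k₀ = 4802039.8 m.
Inverse transverse Mercator on WGS84 gives φ = 43.35340024°, λ = -80.65289972°.

lat 43.353400°, lon -80.652900°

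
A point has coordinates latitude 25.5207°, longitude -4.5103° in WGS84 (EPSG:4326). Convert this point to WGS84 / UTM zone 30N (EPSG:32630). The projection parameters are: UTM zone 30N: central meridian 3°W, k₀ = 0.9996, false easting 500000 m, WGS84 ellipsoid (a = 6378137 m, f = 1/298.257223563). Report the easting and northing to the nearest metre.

Zone 30 central meridian λ₀ = 6×30 − 183 = -3°; Δλ = -1.5103°.
Transverse Mercator on WGS84 with k₀ = 0.9996 gives E = 348233.506 m, N = 2823468.065 m.

E 348234 m, N 2823468 m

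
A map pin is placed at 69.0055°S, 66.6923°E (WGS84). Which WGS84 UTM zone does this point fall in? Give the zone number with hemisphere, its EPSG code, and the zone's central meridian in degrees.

UTM zone = ⌊(λ + 180)/6⌋ + 1; 66.6923° ∈ [66°, 72°) → zone 42.
Hemisphere: S (φ < 0).
Central meridian λ₀ = 6×42 − 183 = 69°.
EPSG code: 32742.

Zone 42S (EPSG:32742), central meridian 69°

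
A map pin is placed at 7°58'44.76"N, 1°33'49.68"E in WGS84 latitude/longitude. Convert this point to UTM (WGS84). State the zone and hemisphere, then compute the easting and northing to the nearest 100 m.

Zone 31N: E 341700 m, N 882300 m

Longitude 1.5638° lies in the 6° band [0°, 6°), giving zone 31; latitude is north of the equator, so 31N.
Zone 31 central meridian λ₀ = 6×31 − 183 = 3°; Δλ = -1.4362°.
Transverse Mercator on WGS84 with k₀ = 0.9996 gives E = 341707.831 m, N = 882262.758 m.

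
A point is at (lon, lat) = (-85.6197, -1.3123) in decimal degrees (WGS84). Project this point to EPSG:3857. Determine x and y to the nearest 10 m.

Web Mercator is spherical with R = a = 6378137 m.
x = R·λ = 6378137 × -1.494345670 = -9531141.406 m.
y = R·ln tan(π/4 + φ/2) = 6378137 × -0.022905959 = -146097.342 m.

x -9531140 m, y -146100 m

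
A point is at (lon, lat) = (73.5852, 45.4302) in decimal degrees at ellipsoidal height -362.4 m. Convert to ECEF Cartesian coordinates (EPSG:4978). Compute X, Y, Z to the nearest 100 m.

WGS84: a = 6378137 m, e² = 0.006694380; N(φ) = a/√(1−e²sin²φ) = 6388999.394 m.
X = (N+h)·cosφ·cosλ = 1266961.386 m; Y = (N+h)·cosφ·sinλ = 4300663.723 m; Z = (N(1−e²)+h)·sinφ = 4520770.268 m.

X 1267000 m, Y 4300700 m, Z 4520800 m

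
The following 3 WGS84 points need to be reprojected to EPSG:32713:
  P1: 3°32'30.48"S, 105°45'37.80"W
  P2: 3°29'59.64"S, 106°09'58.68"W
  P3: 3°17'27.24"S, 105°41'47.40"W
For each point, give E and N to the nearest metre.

P1: E 415533 m, N 9608485 m; P2: E 370452 m, N 9613071 m; P3: E 422622 m, N 9636226 m

UTM zone 13S: λ₀ = -105°, k₀ = 0.9996.
P1 (-3.5418°, -105.7605°) → (415533.467, 9608485.047) m.
P2 (-3.4999°, -106.1663°) → (370451.507, 9613070.563) m.
P3 (-3.2909°, -105.6965°) → (422622.035, 9636225.658) m.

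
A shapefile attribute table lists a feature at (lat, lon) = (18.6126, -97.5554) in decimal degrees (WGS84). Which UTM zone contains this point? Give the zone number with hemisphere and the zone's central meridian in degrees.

Zone 14N, central meridian -99°

UTM zone = ⌊(λ + 180)/6⌋ + 1; -97.5554° ∈ [-102°, -96°) → zone 14.
Hemisphere: N (φ ≥ 0).
Central meridian λ₀ = 6×14 − 183 = -99°.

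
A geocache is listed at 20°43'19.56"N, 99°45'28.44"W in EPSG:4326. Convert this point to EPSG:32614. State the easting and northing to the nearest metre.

Zone 14 central meridian λ₀ = 6×14 − 183 = -99°; Δλ = -0.7579°.
Transverse Mercator on WGS84 with k₀ = 0.9996 gives E = 421085.743 m, N = 2291576.870 m.

E 421086 m, N 2291577 m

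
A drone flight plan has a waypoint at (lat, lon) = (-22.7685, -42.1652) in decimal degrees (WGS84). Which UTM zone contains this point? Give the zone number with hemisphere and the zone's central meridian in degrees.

Zone 23S, central meridian -45°

UTM zone = ⌊(λ + 180)/6⌋ + 1; -42.1652° ∈ [-48°, -42°) → zone 23.
Hemisphere: S (φ < 0).
Central meridian λ₀ = 6×23 − 183 = -45°.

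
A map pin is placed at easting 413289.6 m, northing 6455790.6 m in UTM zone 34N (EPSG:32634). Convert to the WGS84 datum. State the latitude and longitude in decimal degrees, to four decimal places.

Zone 34N: λ₀ = 21°, k₀ = 0.9996, false easting 500000 m.
Meridian distance M = (N − FN)/k₀ = 6458373.9 m.
Inverse transverse Mercator on WGS84 gives φ = 58.23469969°, λ = 19.52330059°.

lat 58.2347°, lon 19.5233°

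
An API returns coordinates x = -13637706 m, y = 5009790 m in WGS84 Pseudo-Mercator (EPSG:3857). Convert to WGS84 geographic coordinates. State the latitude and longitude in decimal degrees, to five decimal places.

lat 40.98270°, lon -122.50960°

R = 6378137 m. λ = x/R = -122.50959740°.
φ = 2·arctan(exp(y/R)) − 90° = 2·arctan(2.19342) − 90° = 40.98269829°.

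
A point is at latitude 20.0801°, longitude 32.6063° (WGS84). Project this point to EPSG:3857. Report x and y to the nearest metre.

Web Mercator is spherical with R = a = 6378137 m.
x = R·λ = 6378137 × 0.569087292 = 3629716.713 m.
y = R·ln tan(π/4 + φ/2) = 6378137 × 0.357866614 = 2282522.290 m.

x 3629717 m, y 2282522 m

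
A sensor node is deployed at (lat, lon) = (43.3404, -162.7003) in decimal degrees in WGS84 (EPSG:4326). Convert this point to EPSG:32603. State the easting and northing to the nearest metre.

E 686410 m, N 4801185 m

Zone 3 central meridian λ₀ = 6×3 − 183 = -165°; Δλ = +2.2997°.
Transverse Mercator on WGS84 with k₀ = 0.9996 gives E = 686409.670 m, N = 4801185.041 m.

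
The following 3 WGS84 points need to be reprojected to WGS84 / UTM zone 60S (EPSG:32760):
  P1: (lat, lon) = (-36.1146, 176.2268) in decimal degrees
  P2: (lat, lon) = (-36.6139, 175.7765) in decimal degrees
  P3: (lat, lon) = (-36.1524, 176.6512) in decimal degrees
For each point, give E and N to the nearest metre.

P1: E 430414 m, N 6003064 m; P2: E 390587 m, N 5947261 m; P3: E 468624 m, N 5999092 m

UTM zone 60S: λ₀ = 177°, k₀ = 0.9996.
P1 (-36.1146°, 176.2268°) → (430413.635, 6003063.858) m.
P2 (-36.6139°, 175.7765°) → (390587.408, 5947260.762) m.
P3 (-36.1524°, 176.6512°) → (468624.022, 5999091.602) m.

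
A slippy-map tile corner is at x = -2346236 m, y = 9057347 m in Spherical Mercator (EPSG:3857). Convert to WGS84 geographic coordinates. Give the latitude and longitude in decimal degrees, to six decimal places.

R = 6378137 m. λ = x/R = -21.07659659°.
φ = 2·arctan(exp(y/R)) − 90° = 2·arctan(4.13738) − 90° = 62.82450132°.

lat 62.824501°, lon -21.076597°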